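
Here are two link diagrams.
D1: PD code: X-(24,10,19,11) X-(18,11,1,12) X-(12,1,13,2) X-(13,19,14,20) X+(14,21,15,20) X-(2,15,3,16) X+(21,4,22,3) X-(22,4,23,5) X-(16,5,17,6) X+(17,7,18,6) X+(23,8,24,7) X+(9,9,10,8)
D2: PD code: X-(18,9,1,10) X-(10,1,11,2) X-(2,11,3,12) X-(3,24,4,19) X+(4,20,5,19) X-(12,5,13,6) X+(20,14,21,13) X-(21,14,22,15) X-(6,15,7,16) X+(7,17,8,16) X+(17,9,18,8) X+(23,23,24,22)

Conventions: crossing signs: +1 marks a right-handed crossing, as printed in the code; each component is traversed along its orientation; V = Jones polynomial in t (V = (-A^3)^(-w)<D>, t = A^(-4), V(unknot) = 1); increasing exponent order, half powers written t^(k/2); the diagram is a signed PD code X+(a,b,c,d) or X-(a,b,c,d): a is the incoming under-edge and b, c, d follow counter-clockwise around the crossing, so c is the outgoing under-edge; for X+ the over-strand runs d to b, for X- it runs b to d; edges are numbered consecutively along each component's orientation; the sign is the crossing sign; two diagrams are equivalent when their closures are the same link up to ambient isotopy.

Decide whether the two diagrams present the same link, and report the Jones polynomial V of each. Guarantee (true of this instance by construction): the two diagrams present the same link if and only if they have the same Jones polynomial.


same link: yes
V(D1) = t^(-9/2) - t^(-5/2) - t^(-3/2) - t^(-1/2)  [12 crossings, <D> = -A^-4 - 1 - A^4 + A^12, w = -2]
V(D2) = t^(-9/2) - t^(-5/2) - t^(-3/2) - t^(-1/2)  [12 crossings, <D> = -A^-4 - 1 - A^4 + A^12, w = -2]
insight: one V(t) for all 2 diagrams — one class (guaranteed)


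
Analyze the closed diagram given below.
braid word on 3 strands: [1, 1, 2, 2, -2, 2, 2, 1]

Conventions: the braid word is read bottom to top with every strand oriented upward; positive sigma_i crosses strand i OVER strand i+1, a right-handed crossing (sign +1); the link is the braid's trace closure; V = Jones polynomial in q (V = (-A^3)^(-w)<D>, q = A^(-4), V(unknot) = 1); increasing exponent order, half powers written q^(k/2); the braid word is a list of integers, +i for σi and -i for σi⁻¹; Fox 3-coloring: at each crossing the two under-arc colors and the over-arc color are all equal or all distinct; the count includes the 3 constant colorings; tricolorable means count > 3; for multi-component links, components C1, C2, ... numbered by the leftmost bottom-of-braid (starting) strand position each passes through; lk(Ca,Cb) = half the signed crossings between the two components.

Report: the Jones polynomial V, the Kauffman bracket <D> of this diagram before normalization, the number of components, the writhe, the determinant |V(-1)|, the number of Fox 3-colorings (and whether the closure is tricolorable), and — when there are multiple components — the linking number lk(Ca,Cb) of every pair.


V(q) = q^2 + 2q^4 - 2q^5 + q^6 - 2q^7 + q^8
bracket: A^-14 - 2A^-10 + A^-6 - 2A^-2 + 2A^2 + A^10, w = +6
1 component, writhe +6, over 8 crossings
det 9, colorings 27 of 3^8 — tricolorable
observation: the word shrinks to σ1 σ1 σ2 σ2 σ2 σ1 after cancelling


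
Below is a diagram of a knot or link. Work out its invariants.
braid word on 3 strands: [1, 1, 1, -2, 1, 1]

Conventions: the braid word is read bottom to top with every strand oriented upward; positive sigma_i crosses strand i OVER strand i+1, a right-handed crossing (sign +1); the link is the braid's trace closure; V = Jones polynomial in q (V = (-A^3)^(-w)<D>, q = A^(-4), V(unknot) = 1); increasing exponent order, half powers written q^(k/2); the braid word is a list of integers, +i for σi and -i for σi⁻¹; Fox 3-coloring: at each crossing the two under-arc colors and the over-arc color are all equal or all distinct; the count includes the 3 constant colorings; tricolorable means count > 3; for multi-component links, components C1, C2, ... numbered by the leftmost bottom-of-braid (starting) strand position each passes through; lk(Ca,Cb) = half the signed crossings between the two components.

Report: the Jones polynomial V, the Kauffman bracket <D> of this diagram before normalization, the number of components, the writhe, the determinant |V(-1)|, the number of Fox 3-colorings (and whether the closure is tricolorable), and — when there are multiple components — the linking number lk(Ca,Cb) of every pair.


V(q) = q^2 + q^4 - q^5 + q^6 - q^7
bracket: -A^-16 + A^-12 - A^-8 + A^-4 + A^4, w = +4
1 component, writhe +4, over 6 crossings
det 5, colorings 3 of 3^6 — not tricolorable
observation: the span of V is 5, forcing >= 5 crossings in any diagram


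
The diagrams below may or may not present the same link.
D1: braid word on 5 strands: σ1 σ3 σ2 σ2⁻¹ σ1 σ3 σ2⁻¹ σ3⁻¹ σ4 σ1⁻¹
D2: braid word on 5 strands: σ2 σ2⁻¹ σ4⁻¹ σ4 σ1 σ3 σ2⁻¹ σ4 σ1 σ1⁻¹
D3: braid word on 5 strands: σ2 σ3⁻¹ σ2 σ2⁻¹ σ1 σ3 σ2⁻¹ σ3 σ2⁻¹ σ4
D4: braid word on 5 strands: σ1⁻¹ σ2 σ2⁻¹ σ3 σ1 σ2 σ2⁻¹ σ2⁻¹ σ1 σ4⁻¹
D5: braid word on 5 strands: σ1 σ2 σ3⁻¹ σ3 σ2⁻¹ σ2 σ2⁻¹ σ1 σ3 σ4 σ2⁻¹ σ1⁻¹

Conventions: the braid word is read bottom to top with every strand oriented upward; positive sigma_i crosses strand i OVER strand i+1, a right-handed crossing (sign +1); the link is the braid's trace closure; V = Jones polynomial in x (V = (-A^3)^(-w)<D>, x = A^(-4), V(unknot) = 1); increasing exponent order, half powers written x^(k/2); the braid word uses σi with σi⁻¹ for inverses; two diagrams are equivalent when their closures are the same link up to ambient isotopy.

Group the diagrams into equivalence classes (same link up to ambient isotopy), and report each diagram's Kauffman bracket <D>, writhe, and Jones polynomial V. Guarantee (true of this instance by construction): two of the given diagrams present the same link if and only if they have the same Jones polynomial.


grouping into links: {D1, D2, D3, D4, D5}
V(D1) = 1  (w +2, c 10, <D> = A^6)
V(D2) = 1  [10 crossings, <D> = A^6, w = +2]
V(D3) = 1  [10 crossings, <D> = A^6, w = +2]
V(D4) = 1  [10 crossings, <D> = 1, w = 0]
D5 (bracket A^6; 12 crossings at w = +2): V = 1
why: one V(x) for all 5 diagrams — one class (guaranteed)


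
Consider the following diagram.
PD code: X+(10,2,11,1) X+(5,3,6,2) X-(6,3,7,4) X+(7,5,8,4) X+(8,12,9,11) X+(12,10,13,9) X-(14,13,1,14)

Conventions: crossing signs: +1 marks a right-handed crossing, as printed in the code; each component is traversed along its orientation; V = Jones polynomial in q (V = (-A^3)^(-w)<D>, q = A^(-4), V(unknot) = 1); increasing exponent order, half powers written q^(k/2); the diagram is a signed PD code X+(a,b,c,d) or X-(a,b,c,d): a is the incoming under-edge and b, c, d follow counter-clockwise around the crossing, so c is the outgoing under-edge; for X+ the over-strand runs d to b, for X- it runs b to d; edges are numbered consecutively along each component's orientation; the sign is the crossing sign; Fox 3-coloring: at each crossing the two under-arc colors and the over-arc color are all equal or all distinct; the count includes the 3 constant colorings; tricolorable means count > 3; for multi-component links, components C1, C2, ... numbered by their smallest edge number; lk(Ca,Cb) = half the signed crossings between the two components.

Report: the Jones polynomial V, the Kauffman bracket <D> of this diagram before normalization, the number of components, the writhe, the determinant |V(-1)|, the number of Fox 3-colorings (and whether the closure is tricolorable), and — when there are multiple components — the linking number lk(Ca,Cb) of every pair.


V(q) = q + q^3 - q^4
bracket: A^-7 - A^-3 - A^5, w = +3
1 component, writhe +3, over 7 crossings
det 3, colorings 9 of 3^7 — tricolorable
observation: the span of V is 3, forcing >= 3 crossings in any diagram


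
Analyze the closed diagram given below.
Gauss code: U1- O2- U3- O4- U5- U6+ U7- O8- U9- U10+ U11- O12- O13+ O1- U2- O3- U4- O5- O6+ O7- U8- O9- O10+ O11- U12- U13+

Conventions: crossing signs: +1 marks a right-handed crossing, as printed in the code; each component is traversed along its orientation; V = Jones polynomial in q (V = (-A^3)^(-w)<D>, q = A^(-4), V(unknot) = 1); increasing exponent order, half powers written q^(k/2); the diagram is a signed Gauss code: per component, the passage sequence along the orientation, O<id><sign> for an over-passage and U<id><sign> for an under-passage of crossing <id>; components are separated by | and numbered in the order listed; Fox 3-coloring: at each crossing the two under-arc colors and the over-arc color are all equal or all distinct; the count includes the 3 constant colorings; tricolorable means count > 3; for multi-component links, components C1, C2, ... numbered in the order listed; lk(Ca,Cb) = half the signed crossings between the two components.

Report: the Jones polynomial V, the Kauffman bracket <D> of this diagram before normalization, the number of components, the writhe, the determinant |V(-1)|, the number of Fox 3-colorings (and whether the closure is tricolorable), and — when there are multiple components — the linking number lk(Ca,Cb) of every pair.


V(q) = -q^-10 + q^-9 - q^-8 + q^-7 - q^-6 + q^-5 + q^-3
bracket: -A^-9 - A^-1 + A^3 - A^7 + A^11 - A^15 + A^19, w = -7
1 component, writhe -7, over 13 crossings
det 7, colorings 3 of 3^13 — not tricolorable
observation: det 7 = |V(-1)|; not divisible by 3, so not tricolorable


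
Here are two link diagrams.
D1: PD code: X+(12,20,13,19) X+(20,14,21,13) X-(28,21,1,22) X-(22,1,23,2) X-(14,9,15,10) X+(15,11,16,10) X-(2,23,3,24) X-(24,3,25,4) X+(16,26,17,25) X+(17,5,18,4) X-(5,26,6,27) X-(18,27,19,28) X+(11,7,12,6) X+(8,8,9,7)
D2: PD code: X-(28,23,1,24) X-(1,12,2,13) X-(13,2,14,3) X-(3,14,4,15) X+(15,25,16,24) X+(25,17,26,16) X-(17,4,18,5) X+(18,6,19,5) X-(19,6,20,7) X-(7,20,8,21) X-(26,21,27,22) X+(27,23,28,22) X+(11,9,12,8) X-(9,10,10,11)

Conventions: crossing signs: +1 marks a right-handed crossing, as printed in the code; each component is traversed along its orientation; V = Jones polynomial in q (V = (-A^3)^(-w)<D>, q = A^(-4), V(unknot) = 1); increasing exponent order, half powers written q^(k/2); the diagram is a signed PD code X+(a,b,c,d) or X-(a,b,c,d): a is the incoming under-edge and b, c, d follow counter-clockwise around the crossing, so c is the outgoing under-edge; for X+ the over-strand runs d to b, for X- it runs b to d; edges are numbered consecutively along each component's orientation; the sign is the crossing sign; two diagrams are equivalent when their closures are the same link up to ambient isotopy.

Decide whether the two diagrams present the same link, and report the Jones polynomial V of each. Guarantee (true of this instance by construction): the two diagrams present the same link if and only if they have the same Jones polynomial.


equivalent: no
V(D1) = -q^-6 + q^-5 - 2q^-4 + 3q^-3 - 2q^-2 + 3q^-1 - 1 + q - q^2  (w 0, c 14, <D> = -A^-8 + A^-4 - 1 + 3A^4 - 2A^8 + 3A^12 - 2A^16 + A^20 - A^24)
D2 (bracket A^-8 - A^-4 + 2 - A^4 + A^8 - A^12; 14 crossings at w = -4): V = -q^-6 + q^-5 - q^-4 + 2q^-3 - q^-2 + q^-1
why: comparing 2 Jones polynomials yields 2 groups


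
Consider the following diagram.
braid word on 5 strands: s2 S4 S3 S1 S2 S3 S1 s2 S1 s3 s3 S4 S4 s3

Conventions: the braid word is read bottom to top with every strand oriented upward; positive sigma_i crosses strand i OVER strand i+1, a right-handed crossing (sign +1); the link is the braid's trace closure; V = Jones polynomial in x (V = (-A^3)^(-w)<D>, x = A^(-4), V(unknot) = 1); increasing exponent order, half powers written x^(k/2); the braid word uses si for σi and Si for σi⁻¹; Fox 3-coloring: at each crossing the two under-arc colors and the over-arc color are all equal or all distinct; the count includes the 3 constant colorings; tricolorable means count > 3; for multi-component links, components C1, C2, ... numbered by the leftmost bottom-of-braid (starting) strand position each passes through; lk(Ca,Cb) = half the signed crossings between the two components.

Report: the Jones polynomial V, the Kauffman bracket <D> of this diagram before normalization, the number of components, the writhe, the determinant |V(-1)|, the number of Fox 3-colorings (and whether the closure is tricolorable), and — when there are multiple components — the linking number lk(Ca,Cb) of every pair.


V = x^-7 - 3x^-6 + 5x^-5 - 8x^-4 + 9x^-3 - 8x^-2 + 8x^-1 - 5 + 3x - x^2
<D> = -A^-20 + 3A^-16 - 5A^-12 + 8A^-8 - 8A^-4 + 9 - 8A^4 + 5A^8 - 3A^12 + A^16 (w = -4)
1 component over 14 crossings, w = -4
9 Fox colorings among 3^14, |V(-1)| = 51: tricolorable
why: w = -4 shifts under R1 moves; the (-A^3)^(4) factor cancels that in V


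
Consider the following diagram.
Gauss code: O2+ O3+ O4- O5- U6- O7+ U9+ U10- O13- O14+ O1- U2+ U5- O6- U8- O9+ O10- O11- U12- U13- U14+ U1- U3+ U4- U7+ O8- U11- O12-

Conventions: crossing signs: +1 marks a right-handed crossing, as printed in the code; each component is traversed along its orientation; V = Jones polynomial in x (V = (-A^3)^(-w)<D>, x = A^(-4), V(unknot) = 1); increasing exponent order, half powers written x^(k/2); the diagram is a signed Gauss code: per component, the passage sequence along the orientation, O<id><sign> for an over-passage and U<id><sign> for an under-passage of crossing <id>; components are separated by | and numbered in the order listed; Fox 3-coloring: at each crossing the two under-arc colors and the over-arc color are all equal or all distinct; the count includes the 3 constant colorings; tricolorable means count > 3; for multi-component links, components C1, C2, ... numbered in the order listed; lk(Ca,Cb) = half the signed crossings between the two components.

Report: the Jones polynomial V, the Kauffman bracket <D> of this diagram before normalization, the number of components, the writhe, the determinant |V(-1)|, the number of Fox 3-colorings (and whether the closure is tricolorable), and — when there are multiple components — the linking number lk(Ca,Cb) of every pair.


V = -x^-4 + x^-3 + x^-1
<D> = A^-8 + 1 - A^4 (w = -4)
1 component over 14 crossings, w = -4
9 Fox colorings among 3^14, |V(-1)| = 3: tricolorable
why: w = -4 shifts under R1 moves; the (-A^3)^(4) factor cancels that in V


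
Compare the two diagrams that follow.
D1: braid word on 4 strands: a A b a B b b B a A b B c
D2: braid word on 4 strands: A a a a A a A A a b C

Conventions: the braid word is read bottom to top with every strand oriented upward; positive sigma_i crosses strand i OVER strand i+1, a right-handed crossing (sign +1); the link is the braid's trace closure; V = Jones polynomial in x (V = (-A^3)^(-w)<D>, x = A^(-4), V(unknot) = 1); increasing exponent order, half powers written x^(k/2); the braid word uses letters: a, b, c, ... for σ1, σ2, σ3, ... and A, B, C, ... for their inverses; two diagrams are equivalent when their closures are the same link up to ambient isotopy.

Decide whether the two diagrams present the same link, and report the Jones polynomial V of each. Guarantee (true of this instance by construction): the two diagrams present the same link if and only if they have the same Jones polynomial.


equivalent: yes
V(D1) = 1  (w +3, c 13, <D> = -A^9)
D2 (bracket -A^3; 11 crossings at w = +1): V = 1
why: all 2 diagrams share one V(x), hence one class


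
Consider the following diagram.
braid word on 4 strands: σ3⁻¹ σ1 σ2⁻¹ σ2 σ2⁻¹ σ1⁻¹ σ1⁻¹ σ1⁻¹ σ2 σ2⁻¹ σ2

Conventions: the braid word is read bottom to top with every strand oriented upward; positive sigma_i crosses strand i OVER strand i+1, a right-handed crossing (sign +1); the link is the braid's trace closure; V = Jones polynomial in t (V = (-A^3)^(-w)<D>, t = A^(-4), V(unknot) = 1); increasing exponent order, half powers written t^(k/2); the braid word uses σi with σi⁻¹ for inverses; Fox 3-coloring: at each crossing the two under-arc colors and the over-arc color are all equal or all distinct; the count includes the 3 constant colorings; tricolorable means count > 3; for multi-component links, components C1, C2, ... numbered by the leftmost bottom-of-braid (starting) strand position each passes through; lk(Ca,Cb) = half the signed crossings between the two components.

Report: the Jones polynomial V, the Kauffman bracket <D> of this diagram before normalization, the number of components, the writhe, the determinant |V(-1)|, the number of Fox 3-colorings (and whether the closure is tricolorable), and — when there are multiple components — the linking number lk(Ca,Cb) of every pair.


V = -t^-4 + t^-3 + t^-1
<D> = -A^-5 - A^3 + A^7 (w = -3)
1 component over 11 crossings, w = -3
9 Fox colorings among 3^11, |V(-1)| = 3: tricolorable
why: V spans 3 powers of t: at least 3 crossings in any diagram


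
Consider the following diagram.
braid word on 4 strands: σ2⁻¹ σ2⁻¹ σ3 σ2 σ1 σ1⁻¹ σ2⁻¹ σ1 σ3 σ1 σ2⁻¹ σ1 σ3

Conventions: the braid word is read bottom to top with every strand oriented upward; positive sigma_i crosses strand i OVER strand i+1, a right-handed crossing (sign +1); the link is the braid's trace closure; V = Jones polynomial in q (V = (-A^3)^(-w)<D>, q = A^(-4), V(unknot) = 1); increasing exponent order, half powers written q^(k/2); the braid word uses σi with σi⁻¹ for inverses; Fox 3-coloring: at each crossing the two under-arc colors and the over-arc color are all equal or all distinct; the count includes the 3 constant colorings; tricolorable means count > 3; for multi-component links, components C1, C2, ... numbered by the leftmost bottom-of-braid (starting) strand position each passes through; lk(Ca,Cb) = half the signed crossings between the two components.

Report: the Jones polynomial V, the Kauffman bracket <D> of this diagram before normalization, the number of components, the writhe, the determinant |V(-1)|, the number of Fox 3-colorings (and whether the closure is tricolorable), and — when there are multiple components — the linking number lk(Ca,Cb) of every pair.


Jones polynomial: V(q) = -q^-2 + 3q^-1 - 5 + 8q - 8q^2 + 9q^3 - 8q^4 + 5q^5 - 3q^6 + q^7
<D> = -A^-19 + 3A^-15 - 5A^-11 + 8A^-7 - 9A^-3 + 8A - 8A^5 + 5A^9 - 3A^13 + A^17; writhe +3
components 1, writhe +3 (13 crossings)
3-colorings: 9 of 3^13, det 51 — tricolorable
note: det 51 = |V(-1)|; divisible by 3, so tricolorable


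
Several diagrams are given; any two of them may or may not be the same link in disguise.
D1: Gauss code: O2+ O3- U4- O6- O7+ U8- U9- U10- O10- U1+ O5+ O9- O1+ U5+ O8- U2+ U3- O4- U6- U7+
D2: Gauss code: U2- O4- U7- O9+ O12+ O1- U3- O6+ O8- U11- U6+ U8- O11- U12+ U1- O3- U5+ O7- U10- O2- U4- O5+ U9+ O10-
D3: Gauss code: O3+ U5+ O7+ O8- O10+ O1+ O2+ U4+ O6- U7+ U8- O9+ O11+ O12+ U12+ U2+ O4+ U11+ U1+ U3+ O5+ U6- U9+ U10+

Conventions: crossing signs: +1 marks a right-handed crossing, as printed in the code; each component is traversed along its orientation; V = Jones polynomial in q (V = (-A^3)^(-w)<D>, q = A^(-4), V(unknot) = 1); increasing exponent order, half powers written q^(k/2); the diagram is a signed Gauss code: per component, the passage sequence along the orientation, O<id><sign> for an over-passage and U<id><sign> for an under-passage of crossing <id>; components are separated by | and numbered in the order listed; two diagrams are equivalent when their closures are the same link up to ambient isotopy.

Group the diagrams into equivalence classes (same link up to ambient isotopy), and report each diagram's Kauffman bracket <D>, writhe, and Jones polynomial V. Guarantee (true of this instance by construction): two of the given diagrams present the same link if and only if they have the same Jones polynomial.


grouping into links: {D1} | {D2} | {D3}
V(D1) = 1  (w -2, c 10, <D> = A^-6)
V(D2) = q^-5 - 2q^-4 + 2q^-3 - 2q^-2 + 2q^-1 - 1 + q  [12 crossings, <D> = A^-16 - A^-12 + 2A^-8 - 2A^-4 + 2 - 2A^4 + A^8, w = -4]
D3 (bracket A^-8 - 2A^-4 + 1 - 2A^4 + 2A^8 + A^16; 12 crossings at w = +8): V = q^2 + 2q^4 - 2q^5 + q^6 - 2q^7 + q^8
why: comparing 3 Jones polynomials yields 3 groups


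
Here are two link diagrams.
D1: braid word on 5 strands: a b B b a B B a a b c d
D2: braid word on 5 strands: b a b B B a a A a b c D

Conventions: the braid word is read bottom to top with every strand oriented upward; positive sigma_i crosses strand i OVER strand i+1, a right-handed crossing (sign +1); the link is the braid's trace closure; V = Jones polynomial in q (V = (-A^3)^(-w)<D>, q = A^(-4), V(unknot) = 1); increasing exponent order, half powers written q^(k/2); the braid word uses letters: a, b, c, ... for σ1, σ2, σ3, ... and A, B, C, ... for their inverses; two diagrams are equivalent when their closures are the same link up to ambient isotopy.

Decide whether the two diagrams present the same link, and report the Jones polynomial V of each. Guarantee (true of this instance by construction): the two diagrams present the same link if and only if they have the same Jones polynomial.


equivalent: yes
V(D1) = q - q^2 + 2q^3 - q^4 + q^5 - q^6  (w +6, c 12, <D> = -A^-6 + A^-2 - A^2 + 2A^6 - A^10 + A^14)
V(D2) = q - q^2 + 2q^3 - q^4 + q^5 - q^6  (w +4, c 12, <D> = -A^-12 + A^-8 - A^-4 + 2 - A^4 + A^8)
why: all 2 diagrams share one V(q), hence one class


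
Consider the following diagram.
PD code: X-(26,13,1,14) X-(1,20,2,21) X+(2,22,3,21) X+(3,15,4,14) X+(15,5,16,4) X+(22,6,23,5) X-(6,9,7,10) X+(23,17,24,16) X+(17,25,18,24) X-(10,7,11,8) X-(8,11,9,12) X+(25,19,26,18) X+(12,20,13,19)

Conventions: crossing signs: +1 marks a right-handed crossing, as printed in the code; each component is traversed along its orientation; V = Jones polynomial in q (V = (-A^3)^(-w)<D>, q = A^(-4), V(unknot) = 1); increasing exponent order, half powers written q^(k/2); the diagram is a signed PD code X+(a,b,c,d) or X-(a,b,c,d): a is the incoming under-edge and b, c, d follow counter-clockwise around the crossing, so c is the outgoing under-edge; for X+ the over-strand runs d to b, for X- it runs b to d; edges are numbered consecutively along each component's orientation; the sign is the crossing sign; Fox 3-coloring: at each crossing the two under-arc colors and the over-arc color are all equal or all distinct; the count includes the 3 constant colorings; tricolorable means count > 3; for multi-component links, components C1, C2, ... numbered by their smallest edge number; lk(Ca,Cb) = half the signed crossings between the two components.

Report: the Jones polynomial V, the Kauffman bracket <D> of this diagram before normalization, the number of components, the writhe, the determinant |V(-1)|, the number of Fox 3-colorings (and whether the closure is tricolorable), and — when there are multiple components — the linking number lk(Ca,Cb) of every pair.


V(q) = -q^-2 + q^-1 - 1 + 3q - 2q^2 + 3q^3 - 2q^4 + q^5 - q^6
bracket: A^-15 - A^-11 + 2A^-7 - 3A^-3 + 2A - 3A^5 + A^9 - A^13 + A^17, w = +3
1 component, writhe +3, over 13 crossings
det 15, colorings 9 of 3^13 — tricolorable
observation: w = +3 (over 13 crossings) is diagram-only; (-A^3)^(-3) removes it from V


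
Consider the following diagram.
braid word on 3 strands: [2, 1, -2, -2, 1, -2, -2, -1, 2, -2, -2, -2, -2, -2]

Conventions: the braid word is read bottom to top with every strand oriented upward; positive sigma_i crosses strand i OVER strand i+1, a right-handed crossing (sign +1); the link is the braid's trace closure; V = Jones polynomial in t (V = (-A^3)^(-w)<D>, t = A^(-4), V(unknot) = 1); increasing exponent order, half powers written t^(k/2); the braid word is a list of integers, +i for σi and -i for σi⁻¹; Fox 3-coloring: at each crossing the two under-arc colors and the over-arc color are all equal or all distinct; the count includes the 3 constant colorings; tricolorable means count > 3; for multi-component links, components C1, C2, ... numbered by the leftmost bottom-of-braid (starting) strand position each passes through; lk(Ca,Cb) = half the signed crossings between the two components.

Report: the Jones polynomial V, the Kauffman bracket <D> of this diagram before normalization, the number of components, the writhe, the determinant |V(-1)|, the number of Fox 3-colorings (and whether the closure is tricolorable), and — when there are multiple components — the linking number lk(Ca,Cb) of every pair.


V(t) = -t^-9 + 2t^-8 - 3t^-7 + 3t^-6 - 3t^-5 + 3t^-4 - t^-3 + t^-2
bracket: A^-10 - A^-6 + 3A^-2 - 3A^2 + 3A^6 - 3A^10 + 2A^14 - A^18, w = -6
1 component, writhe -6, over 14 crossings
det 17, colorings 3 of 3^14 — not tricolorable
observation: w = -6 shifts under R1 moves; the (-A^3)^(6) factor cancels that in V


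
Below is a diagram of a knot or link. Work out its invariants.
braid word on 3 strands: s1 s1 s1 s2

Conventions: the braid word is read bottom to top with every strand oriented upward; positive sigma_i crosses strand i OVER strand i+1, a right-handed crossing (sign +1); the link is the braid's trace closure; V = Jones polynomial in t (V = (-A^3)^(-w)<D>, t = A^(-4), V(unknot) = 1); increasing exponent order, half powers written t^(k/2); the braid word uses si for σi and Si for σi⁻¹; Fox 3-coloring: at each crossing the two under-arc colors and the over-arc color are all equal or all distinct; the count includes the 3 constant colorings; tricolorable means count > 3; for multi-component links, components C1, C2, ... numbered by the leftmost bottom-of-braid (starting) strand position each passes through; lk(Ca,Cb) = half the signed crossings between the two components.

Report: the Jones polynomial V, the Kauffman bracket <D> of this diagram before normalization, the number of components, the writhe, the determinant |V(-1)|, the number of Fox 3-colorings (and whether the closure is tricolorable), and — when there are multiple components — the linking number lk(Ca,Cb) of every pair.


V = t + t^3 - t^4
<D> = -A^-4 + 1 + A^8 (w = +4)
1 component over 4 crossings, w = +4
9 Fox colorings among 3^4, |V(-1)| = 3: tricolorable
why: w = +4 shifts under R1 moves; the (-A^3)^(-4) factor cancels that in V


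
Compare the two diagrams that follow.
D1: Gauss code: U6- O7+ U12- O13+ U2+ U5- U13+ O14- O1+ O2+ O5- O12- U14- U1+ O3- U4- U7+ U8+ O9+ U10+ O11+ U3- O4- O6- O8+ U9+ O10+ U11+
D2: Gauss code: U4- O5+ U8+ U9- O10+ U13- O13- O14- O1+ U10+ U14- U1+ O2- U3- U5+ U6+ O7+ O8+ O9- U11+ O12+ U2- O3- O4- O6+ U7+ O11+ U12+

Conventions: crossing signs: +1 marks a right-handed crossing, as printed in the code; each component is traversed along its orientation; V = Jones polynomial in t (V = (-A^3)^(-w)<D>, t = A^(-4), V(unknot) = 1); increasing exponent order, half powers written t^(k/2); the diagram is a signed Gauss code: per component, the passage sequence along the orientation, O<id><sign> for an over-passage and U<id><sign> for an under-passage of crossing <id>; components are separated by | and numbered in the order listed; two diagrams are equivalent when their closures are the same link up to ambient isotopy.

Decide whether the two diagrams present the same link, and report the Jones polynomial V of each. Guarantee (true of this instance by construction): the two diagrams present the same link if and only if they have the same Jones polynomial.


equivalent: yes
V(D1) = t^-1 - 1 + 2t - 2t^2 + 2t^3 - 2t^4 + t^5  (w +2, c 14, <D> = A^-14 - 2A^-10 + 2A^-6 - 2A^-2 + 2A^2 - A^6 + A^10)
D2 (bracket A^-14 - 2A^-10 + 2A^-6 - 2A^-2 + 2A^2 - A^6 + A^10; 14 crossings at w = +2): V = t^-1 - 1 + 2t - 2t^2 + 2t^3 - 2t^4 + t^5
why: Reidemeister moves carry D1 (14 crossings) to D2 (14)


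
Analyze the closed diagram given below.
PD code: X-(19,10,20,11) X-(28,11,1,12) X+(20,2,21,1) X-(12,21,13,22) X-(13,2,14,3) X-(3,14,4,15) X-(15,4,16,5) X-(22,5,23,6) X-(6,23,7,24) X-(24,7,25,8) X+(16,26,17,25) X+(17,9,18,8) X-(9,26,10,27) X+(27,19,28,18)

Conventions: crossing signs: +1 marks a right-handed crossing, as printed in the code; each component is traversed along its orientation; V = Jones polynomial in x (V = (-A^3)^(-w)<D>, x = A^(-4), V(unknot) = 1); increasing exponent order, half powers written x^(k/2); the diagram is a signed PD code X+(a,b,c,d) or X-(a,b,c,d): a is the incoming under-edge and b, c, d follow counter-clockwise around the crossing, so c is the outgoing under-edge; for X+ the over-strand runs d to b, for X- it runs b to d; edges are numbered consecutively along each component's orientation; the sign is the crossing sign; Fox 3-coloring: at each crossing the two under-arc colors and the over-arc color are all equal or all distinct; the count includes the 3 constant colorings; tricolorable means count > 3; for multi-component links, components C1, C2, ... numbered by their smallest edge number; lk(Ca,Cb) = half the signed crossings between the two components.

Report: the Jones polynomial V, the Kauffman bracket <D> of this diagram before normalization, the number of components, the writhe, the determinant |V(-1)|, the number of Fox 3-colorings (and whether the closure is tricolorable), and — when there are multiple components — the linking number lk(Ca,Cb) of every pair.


Jones polynomial: V(x) = -x^-11 + 2x^-10 - 3x^-9 + 5x^-8 - 7x^-7 + 7x^-6 - 7x^-5 + 6x^-4 - 3x^-3 + 3x^-2 - x^-1
<D> = -A^-14 + 3A^-10 - 3A^-6 + 6A^-2 - 7A^2 + 7A^6 - 7A^10 + 5A^14 - 3A^18 + 2A^22 - A^26; writhe -6
components 1, writhe -6 (14 crossings)
3-colorings: 27 of 3^14, det 45 — tricolorable
note: the span of V is 10, forcing >= 10 crossings in any diagram


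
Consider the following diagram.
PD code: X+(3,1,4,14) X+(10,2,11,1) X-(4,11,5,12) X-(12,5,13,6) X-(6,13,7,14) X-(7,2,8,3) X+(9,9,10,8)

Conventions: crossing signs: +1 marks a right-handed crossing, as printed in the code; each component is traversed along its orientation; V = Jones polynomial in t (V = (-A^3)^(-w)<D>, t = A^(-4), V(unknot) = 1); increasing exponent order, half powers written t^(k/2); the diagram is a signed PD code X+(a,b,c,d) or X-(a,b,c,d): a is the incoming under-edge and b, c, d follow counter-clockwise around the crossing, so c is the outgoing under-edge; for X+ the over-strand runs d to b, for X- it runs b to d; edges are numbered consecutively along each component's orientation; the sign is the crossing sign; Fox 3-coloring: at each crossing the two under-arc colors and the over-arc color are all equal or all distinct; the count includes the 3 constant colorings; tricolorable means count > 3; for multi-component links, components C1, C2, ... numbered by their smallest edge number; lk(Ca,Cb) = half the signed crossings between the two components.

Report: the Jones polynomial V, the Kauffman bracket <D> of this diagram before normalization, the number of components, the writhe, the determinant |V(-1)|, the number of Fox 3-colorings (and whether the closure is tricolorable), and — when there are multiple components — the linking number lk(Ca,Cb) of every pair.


Jones polynomial: V(t) = -t^-4 + t^-3 + t^-1
<D> = -A - A^9 + A^13; writhe -1
components 1, writhe -1 (7 crossings)
3-colorings: 9 of 3^7, det 3 — tricolorable
note: the span of V is 3, forcing >= 3 crossings in any diagram


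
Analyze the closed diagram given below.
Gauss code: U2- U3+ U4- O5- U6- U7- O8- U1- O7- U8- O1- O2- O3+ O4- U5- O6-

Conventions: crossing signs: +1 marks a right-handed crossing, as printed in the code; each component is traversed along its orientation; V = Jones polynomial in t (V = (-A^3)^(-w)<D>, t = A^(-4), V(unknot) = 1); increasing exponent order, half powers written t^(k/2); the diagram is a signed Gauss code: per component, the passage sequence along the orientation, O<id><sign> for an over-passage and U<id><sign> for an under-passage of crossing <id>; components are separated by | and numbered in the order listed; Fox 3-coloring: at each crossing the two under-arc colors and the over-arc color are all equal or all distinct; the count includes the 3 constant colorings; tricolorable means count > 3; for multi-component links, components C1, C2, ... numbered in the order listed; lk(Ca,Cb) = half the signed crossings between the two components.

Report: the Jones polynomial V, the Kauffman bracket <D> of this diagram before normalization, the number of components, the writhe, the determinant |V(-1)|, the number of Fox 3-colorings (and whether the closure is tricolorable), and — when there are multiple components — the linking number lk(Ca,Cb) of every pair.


V = t^-8 - 2t^-7 + t^-6 - 2t^-5 + 2t^-4 + t^-2
<D> = A^-10 + 2A^-2 - 2A^2 + A^6 - 2A^10 + A^14 (w = -6)
1 component over 8 crossings, w = -6
27 Fox colorings among 3^8, |V(-1)| = 9: tricolorable
why: w = -6 shifts under R1 moves; the (-A^3)^(6) factor cancels that in V


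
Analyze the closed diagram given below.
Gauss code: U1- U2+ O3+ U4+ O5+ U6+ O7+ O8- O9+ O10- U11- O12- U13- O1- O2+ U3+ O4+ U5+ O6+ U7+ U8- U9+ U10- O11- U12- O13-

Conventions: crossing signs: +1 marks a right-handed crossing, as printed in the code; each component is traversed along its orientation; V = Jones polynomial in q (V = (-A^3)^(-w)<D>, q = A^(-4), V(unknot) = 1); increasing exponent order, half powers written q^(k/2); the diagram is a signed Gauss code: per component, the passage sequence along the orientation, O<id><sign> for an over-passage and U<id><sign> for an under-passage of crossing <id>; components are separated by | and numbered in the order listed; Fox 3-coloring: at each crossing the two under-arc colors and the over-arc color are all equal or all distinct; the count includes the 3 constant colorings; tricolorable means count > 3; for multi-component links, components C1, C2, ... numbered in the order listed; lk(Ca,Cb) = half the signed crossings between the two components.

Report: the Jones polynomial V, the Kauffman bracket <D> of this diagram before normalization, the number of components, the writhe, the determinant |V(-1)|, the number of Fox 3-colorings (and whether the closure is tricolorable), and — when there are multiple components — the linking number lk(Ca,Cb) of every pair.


Jones polynomial: V(q) = 1
<D> = -A^3; writhe +1
components 1, writhe +1 (13 crossings)
3-colorings: 3 of 3^13, det 1 — not tricolorable
note: |V(-1)| = 1: so not tricolorable, since 3 does not divide 1


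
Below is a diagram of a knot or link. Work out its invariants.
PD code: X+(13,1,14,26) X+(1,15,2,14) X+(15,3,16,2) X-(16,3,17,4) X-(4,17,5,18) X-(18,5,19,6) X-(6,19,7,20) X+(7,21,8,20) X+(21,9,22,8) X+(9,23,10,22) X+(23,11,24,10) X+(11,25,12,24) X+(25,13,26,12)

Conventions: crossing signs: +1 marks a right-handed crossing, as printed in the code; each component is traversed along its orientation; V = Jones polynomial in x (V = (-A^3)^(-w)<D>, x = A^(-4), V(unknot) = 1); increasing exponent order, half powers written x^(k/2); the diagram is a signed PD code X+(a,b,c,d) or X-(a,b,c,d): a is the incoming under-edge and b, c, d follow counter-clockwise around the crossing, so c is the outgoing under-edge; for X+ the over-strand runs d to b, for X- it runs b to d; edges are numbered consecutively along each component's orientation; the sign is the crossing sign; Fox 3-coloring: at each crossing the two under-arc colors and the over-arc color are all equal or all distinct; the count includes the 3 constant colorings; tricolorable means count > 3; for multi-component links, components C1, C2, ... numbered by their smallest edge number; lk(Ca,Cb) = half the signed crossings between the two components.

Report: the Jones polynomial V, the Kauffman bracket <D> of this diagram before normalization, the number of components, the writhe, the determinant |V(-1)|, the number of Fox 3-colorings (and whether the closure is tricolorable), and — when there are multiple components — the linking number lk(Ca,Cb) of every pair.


Jones polynomial: V(x) = x^2 + x^4 - x^5 + x^6 - x^7
<D> = A^-13 - A^-9 + A^-5 - A^-1 - A^7; writhe +5
components 1, writhe +5 (13 crossings)
3-colorings: 3 of 3^13, det 5 — not tricolorable
note: the span of V is 5, forcing >= 5 crossings in any diagram


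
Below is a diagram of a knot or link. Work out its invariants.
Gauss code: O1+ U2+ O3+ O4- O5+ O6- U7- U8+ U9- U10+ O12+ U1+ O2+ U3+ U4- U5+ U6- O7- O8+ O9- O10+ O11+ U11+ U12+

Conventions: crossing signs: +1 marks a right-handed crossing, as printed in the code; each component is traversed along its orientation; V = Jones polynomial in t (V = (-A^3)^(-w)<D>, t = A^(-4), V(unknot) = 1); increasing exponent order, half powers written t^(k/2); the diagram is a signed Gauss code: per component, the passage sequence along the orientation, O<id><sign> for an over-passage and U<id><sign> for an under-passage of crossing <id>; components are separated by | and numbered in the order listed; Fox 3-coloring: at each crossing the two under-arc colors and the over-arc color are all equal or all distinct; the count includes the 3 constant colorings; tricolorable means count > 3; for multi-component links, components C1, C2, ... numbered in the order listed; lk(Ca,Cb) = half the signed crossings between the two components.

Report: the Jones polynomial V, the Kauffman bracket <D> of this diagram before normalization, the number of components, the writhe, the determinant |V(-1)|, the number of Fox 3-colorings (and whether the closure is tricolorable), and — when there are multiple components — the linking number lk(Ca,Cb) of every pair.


Jones polynomial: V(t) = t + t^3 - t^4
<D> = -A^-4 + 1 + A^8; writhe +4
components 1, writhe +4 (12 crossings)
3-colorings: 9 of 3^12, det 3 — tricolorable
note: V spans 3 powers of t: at least 3 crossings in any diagram


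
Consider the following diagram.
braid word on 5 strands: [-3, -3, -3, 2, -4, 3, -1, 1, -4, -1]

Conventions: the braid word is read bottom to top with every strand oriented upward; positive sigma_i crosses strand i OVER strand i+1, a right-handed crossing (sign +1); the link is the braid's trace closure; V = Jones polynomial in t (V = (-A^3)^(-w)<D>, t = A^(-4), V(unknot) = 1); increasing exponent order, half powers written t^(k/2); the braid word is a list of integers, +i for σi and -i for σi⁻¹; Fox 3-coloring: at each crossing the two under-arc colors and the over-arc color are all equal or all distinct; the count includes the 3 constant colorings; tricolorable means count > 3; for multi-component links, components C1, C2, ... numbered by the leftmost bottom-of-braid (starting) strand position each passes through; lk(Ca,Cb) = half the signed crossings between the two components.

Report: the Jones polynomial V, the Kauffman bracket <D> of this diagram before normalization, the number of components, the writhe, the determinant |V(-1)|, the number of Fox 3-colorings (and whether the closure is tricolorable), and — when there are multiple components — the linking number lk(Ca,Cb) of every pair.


Jones polynomial: V(t) = -t^-6 + t^-5 - t^-4 + 2t^-3 - t^-2 + t^-1
<D> = A^-8 - A^-4 + 2 - A^4 + A^8 - A^12; writhe -4
components 1, writhe -4 (10 crossings)
3-colorings: 3 of 3^10, det 7 — not tricolorable
note: the word shrinks to σ3⁻¹ σ3⁻¹ σ3⁻¹ σ2 σ4⁻¹ σ3 σ4⁻¹ σ1⁻¹ after cancelling


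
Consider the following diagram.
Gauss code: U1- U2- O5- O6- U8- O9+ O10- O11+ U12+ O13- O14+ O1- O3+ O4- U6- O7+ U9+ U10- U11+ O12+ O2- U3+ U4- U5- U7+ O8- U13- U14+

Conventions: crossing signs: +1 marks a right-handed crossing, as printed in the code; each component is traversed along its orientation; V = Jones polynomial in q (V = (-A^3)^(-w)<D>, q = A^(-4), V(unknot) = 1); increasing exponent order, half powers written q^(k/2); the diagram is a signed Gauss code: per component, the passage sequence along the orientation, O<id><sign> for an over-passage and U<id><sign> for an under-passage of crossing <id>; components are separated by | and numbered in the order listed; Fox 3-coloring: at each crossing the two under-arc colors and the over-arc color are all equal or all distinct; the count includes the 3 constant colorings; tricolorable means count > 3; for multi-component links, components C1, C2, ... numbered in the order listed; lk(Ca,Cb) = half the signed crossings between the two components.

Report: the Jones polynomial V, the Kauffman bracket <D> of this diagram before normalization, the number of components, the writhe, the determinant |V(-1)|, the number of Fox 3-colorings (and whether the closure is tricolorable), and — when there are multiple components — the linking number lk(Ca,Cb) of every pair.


Jones polynomial: V(q) = -q^-5 + q^-4 - q^-3 + 2q^-2 - q^-1 + 2 - q
<D> = -A^-10 + 2A^-6 - A^-2 + 2A^2 - A^6 + A^10 - A^14; writhe -2
components 1, writhe -2 (14 crossings)
3-colorings: 9 of 3^14, det 9 — tricolorable
note: the span of V is 6, forcing >= 6 crossings in any diagram
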